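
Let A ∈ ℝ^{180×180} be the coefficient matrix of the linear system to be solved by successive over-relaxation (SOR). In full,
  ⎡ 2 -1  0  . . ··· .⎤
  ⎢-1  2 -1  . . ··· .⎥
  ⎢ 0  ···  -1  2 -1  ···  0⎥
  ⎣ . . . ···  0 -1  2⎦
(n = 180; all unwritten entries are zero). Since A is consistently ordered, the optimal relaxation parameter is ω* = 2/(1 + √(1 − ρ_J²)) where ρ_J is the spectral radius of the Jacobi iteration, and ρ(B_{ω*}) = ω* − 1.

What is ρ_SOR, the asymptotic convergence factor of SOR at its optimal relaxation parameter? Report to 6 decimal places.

B_J for the 180×180 system has eigenvalues cos(kπ/181); ρ_J = cos(π/181) = 0.999849.
1 − cos²(π/181) = sin²(π/181) ⇒ √(1−ρ_J²) = sin(π/181) = 0.0173560.
Young: ω* = 2/(1+√(1−ρ_J²)) = 2/(1+0.0173560) = 2/1.0173560 = 1.965880.
ρ_SOR = ω* − 1 ≈ 0.965880.

ρ_SOR = 0.965880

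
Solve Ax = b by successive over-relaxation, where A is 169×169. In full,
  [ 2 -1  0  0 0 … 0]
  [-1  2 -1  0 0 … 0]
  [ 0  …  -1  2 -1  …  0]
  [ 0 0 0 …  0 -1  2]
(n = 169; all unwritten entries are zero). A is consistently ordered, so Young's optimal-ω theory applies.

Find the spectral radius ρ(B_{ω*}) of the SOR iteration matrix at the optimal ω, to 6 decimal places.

spectrum of D⁻¹(L+U) = {cos(kπ/170) : 1≤k≤169}; ρ_J = cos(π/170) = 0.999829.
1 − cos²(π/170) = sin²(π/170) ⇒ √(1−ρ_J²) = sin(π/170) = 0.0184789.
ω* = 2/(1+0.0184789) = 1.963713
and ρ(B_{ω*}) = 1.963713 − 1 = 0.963713.

ρ_SOR = 0.963713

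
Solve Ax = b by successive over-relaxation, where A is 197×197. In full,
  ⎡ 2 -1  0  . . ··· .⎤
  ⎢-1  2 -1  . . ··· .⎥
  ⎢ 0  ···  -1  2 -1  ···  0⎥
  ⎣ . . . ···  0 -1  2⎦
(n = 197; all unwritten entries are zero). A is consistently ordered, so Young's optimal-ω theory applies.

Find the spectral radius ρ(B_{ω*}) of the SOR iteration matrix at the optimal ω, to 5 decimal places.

With n=197, ρ(Jacobi) = cos(π/198) = 0.99987.
√(1−ρ_J²) simplifies to sin(π/198) = 0.015866.
ω* = 2/(1 + 0.015866) = 2/1.015866 = 1.96876.
At ω = 1.96876 every |λ(B_ω)| = ω−1, so ρ_SOR = 0.96876.

ρ_SOR = 0.96876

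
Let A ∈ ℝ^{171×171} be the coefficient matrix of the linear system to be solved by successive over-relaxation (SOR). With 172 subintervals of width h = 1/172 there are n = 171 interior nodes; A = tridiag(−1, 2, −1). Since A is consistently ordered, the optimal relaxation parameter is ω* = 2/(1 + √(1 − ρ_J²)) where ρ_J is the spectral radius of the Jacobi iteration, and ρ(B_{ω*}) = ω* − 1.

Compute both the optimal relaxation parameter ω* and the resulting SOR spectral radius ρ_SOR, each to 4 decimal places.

n=171: λ(B_J) = 1 − λ(A)/2 = cos(kπ/172); k=1 gives ρ_J = 0.9998.
√(1−ρ_J²) = |sin(π/172)| = 0.01826
ω* = 2/(1 + 0.01826) = 2/1.01826 = 1.9641.
and ρ(B_{ω*}) = 1.9641 − 1 = 0.9641.

ω* = 1.9641, ρ_SOR = 0.9641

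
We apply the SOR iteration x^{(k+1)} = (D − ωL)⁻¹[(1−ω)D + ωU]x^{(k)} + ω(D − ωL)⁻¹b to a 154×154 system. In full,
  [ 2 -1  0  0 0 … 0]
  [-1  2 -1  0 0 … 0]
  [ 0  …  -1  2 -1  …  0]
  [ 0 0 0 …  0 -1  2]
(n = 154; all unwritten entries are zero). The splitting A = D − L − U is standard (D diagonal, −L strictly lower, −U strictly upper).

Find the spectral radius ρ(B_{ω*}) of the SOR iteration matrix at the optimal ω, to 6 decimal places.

With n=154, ρ(Jacobi) = cos(π/155) = 0.999795.
√(1 − cos²(π/155)) = sin(π/155) ≈ 0.0202670.
ω* = 2/(1+0.0202670) = 1.960271
At ω = 1.960271 every |λ(B_ω)| = ω−1, so ρ_SOR = 0.960271.

ρ_SOR = 0.960271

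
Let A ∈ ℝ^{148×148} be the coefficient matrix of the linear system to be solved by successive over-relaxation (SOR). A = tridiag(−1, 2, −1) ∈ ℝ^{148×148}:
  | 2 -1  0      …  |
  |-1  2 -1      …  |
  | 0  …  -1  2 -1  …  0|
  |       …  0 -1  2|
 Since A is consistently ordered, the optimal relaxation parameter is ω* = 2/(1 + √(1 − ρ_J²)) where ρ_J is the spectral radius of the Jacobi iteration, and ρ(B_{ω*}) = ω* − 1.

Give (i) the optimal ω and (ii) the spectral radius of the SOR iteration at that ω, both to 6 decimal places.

ρ_J = max_k |cos(kπ/149)| = cos(π/149) = 0.999778
√(1 − cos²(π/149)) = sin(π/149) ≈ 0.0210830.
ω* = 2/(1+0.0210830) = 1.958705
and ρ(B_{ω*}) = 1.958705 − 1 = 0.958705.

ω* = 1.958705, ρ_SOR = 0.958705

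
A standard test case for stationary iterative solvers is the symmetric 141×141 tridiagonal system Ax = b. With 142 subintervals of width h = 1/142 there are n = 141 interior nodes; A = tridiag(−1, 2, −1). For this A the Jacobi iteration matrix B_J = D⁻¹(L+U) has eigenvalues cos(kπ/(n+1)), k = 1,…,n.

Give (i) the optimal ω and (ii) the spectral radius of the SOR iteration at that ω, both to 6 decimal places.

With n=141, ρ(Jacobi) = cos(π/142) = 0.999755.
√(1 − cos²(π/142)) = sin(π/142) ≈ 0.0221221.
[ω*] 2 ÷ (1 + 0.0221221) = 2 ÷ 1.0221221 = 1.956713.
ρ_SOR = ω* − 1 = 1.956713 − 1 = 0.956713.

ω* = 1.956713, ρ_SOR = 0.956713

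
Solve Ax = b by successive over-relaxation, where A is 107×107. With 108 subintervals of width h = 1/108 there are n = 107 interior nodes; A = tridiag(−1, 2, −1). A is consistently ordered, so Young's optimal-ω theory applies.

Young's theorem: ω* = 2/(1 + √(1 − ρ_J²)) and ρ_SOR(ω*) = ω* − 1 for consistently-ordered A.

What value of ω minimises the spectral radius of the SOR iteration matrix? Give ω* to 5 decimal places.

ω* = 1.94347

[ρ_J] n=107: ρ(B_J) = cos(π/(n+1)) = cos(π/108) = 0.99958.
√(1 − cos²(π/108)) = sin(π/108) ≈ 0.029085.
ω* = 2/(1+0.029085) = 1.94347
ρ_SOR = ω* − 1 = 1.94347 − 1 = 0.94347.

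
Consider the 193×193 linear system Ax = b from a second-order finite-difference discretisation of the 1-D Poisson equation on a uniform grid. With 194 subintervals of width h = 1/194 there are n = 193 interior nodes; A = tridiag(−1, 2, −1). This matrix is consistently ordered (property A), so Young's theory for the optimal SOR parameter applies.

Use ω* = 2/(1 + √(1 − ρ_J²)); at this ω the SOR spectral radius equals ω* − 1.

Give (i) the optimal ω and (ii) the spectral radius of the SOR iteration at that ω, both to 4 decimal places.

spectrum of D⁻¹(L+U) = {cos(kπ/194) : 1≤k≤193}; ρ_J = cos(π/194) = 0.9999.
root = sin(π/194) = 0.01619  (since 1−cos² = sin²).
ω* = 2/(1+0.01619) = 1.9681
and ρ(B_{ω*}) = 1.9681 − 1 = 0.9681.

ω* = 1.9681, ρ_SOR = 0.9681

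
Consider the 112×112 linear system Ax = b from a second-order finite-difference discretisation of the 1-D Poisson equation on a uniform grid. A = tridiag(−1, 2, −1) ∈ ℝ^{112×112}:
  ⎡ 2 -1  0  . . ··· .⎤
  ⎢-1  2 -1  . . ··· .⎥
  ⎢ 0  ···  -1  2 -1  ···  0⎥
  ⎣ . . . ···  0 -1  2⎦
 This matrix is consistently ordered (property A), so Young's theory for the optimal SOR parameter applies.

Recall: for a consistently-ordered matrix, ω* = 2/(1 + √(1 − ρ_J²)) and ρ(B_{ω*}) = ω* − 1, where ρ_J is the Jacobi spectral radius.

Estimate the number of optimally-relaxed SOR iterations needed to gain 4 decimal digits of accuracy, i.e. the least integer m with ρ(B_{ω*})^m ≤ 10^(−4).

m = 166

With n=112, ρ(Jacobi) = cos(π/113) = 0.9996136.
√(1−ρ_J²) simplifies to sin(π/113) = 0.0277981.
So ω* = 2/1.0277981 = 1.9459075 (Young).
ρ_SOR = ω* − 1 = 1.9459075 − 1 = 0.9459075.
m ≥ 4·ln10 / (−ln 0.9459075) = 165.622; smallest integer m = 166.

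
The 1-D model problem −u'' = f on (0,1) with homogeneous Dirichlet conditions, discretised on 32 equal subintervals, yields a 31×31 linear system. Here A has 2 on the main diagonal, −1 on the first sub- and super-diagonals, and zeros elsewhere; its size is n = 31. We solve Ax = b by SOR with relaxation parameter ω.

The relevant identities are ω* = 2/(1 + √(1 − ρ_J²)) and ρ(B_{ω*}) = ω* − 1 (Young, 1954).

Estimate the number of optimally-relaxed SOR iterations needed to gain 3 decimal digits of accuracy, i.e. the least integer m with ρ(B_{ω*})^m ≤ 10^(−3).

spectrum of D⁻¹(L+U) = {cos(kπ/32) : 1≤k≤31}; ρ_J = cos(π/32) = 0.9951847.
1 − cos²(π/32) = sin²(π/32) ⇒ √(1−ρ_J²) = sin(π/32) = 0.0980171.
[ω*] 2 ÷ (1 + 0.0980171) = 2 ÷ 1.0980171 = 1.8214653.
[ρ_SOR] ω* − 1 = 0.8214653.
3·ln10 = 6.90776; −ln(0.8214653) = 0.196666; m = ⌈6.90776/0.196666⌉ = ⌈35.124⌉ = 36.

m = 36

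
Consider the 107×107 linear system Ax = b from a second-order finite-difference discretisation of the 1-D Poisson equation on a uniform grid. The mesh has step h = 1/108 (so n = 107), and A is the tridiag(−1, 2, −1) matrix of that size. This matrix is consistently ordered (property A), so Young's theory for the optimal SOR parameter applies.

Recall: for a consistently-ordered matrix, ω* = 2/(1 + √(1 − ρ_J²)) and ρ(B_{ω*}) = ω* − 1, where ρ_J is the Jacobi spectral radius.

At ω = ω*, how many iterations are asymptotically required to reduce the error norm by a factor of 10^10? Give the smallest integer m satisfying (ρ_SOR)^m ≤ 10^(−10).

m = 396

½·tridiag(1,0,1) at n=107: λ_k = cos(kπ/108); max |λ| at k=1 ⇒ ρ_J = cos(π/108) ≈ 0.9995770.
1 − cos²(π/108) = sin²(π/108) ⇒ √(1−ρ_J²) = sin(π/108) = 0.0290847.
ω* = 2 / (1 + 0.0290847) = 2 / 1.0290847 ≈ 1.9434746.
[ρ_SOR] ω* − 1 = 0.9434746.
For 10 digits: m = 10·ln10 / (−ln 0.9434746) = 23.0259/0.0581858 = 395.731; round up → m = 396.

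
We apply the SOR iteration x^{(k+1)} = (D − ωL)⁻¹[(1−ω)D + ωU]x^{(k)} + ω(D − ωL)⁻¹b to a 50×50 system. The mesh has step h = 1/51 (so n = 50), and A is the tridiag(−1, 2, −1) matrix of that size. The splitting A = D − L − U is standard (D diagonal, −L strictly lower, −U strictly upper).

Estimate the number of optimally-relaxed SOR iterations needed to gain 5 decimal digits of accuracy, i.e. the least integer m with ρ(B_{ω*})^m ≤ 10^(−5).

m = 94

ρ_J = max_k |cos(kπ/51)| = cos(π/51) = 0.9981033
√(1 − cos²(π/51)) = sin(π/51) ≈ 0.0615609.
[ω*] 2 ÷ (1 + 0.0615609) = 2 ÷ 1.0615609 = 1.8840181.
ρ_SOR = ω* − 1 = 1.8840181 − 1 = 0.8840181.
Need (0.8840181)^m ≤ 10^(−5): m ≥ 5·ln10/|ln 0.8840181| = 11.5129/0.123278 = 93.390 ⇒ m = 94.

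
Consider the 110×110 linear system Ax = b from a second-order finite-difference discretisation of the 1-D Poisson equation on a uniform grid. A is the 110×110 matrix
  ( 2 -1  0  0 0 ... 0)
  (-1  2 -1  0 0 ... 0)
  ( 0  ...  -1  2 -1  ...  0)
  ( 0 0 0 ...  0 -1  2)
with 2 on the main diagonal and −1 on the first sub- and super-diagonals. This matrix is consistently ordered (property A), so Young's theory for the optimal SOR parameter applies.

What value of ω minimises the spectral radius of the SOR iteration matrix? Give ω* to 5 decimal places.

ω* = 1.94496

n=110: λ(B_J) = 1 − λ(A)/2 = cos(kπ/111); k=1 gives ρ_J = 0.99960.
√(1−ρ_J²) simplifies to sin(π/111) = 0.028299.
ω* = 2 / (1 + 0.028299) = 2 / 1.028299 ≈ 1.94496.
Hence ρ(B_{ω*}) = 1.94496 − 1 = 0.94496.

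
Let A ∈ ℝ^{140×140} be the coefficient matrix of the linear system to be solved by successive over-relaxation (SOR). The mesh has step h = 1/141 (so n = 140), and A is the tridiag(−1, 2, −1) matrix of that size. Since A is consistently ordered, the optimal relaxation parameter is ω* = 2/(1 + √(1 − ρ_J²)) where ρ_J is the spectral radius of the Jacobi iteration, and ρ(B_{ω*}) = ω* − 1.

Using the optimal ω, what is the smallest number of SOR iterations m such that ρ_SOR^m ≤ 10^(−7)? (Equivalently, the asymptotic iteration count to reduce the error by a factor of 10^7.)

m = 362

With n=140, ρ(Jacobi) = cos(π/141) = 0.9997518.
√(1 − cos²(π/141)) = sin(π/141) ≈ 0.0222790.
ω* = 2 / (1 + 0.0222790) = 2 / 1.0222790 ≈ 1.9564131.
At ω = 1.9564131 every |λ(B_ω)| = ω−1, so ρ_SOR = 0.9564131.
ρ_SOR^m ≤ 10^(−7) ⇔ m ≥ 7·ln10/(−ln 0.9564131) = 16.1181/0.0445653 = 361.674; m = ⌈361.674⌉ = 362.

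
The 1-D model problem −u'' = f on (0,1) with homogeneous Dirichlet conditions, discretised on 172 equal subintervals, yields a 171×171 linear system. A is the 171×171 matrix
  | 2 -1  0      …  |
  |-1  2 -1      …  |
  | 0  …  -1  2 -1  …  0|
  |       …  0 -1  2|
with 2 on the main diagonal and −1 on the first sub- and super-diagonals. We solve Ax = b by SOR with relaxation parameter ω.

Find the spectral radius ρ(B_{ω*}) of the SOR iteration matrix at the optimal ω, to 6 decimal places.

With n=171, ρ(Jacobi) = cos(π/172) = 0.999833.
√(1−ρ_J²) = |sin(π/172)| = 0.0182641
So ω* = 2/1.0182641 = 1.964127 (Young).
ρ(B_{ω*}) = ω*−1 = 0.964127

ρ_SOR = 0.964127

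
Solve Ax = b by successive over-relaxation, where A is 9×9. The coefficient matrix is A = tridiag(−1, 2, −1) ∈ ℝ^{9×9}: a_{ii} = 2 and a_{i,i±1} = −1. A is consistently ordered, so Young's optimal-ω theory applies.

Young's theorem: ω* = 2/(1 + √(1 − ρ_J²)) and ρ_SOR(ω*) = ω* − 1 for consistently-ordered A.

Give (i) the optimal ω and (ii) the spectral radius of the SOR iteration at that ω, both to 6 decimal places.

ω* = 1.527864, ρ_SOR = 0.527864

[ρ_J] n=9: ρ(B_J) = cos(π/(n+1)) = cos(π/10) = 0.951057.
√(1−ρ_J²) simplifies to sin(π/10) = 0.3090170.
[ω*] 2 ÷ (1 + 0.3090170) = 2 ÷ 1.3090170 = 1.527864.
At ω = 1.527864 every |λ(B_ω)| = ω−1, so ρ_SOR = 0.527864.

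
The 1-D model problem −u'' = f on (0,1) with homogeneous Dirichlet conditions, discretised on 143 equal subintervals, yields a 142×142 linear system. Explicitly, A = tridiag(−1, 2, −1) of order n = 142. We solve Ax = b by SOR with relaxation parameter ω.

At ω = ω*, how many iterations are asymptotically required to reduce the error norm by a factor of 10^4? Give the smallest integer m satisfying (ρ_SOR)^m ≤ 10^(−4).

m = 210

B_J for the 142×142 system has eigenvalues cos(kπ/143); ρ_J = cos(π/143) = 0.9997587.
root = sin(π/143) = 0.0219674  (since 1−cos² = sin²).
ω* = 2/(1+0.0219674) = 1.9570096
ρ_SOR = ω* − 1 = 1.9570096 − 1 = 0.9570096.
For 4 digits: m = 4·ln10 / (−ln 0.9570096) = 9.21034/0.0439419 = 209.603; round up → m = 210.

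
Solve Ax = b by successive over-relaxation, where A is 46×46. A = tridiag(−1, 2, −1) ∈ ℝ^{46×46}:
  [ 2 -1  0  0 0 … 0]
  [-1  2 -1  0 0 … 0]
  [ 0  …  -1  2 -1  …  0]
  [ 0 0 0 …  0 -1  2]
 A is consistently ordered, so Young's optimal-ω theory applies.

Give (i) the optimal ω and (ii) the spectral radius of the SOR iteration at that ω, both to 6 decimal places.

ω* = 1.874779, ρ_SOR = 0.874779

n=46: λ(B_J) = 1 − λ(A)/2 = cos(kπ/47); k=1 gives ρ_J = 0.997767.
√(1 − cos²(π/47)) = sin(π/47) ≈ 0.0667926.
Then 2/(1+√(1−ρ_J²)) = 2/(1+0.0667926); ω* = 2/1.0667926 = 1.874779.
and ρ(B_{ω*}) = 1.874779 − 1 = 0.874779.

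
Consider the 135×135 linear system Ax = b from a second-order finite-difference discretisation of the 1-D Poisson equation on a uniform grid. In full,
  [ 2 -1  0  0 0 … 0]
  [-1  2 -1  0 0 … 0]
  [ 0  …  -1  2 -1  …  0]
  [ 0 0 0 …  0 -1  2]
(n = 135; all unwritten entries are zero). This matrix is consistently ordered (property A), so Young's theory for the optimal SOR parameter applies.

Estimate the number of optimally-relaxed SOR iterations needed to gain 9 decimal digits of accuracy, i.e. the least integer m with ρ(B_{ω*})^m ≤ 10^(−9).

m = 449

B_J for the 135×135 system has eigenvalues cos(kπ/136); ρ_J = cos(π/136) = 0.9997332.
√(1−ρ_J²) = |sin(π/136)| = 0.0230979
So ω* = 2/1.0230979 = 1.9548471 (Young).
[ρ_SOR] ω* − 1 = 0.9548471.
Need (0.9548471)^m ≤ 10^(−9): m ≥ 9·ln10/|ln 0.9548471| = 20.7233/0.0462041 = 448.516 ⇒ m = 449.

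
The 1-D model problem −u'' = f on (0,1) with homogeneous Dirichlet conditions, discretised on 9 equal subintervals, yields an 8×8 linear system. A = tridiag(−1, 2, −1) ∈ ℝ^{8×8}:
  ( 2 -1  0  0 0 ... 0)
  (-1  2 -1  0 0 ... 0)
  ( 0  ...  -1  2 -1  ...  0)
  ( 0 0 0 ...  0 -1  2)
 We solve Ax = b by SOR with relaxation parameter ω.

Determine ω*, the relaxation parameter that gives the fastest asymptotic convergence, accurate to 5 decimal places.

ω* = 1.49029

½·tridiag(1,0,1) at n=8: λ_k = cos(kπ/9); max |λ| at k=1 ⇒ ρ_J = cos(π/9) ≈ 0.93969.
√(1 − cos²(π/9)) = sin(π/9) ≈ 0.342020.
[ω*] 2 ÷ (1 + 0.342020) = 2 ÷ 1.342020 = 1.49029.
At ω = 1.49029 every |λ(B_ω)| = ω−1, so ρ_SOR = 0.49029.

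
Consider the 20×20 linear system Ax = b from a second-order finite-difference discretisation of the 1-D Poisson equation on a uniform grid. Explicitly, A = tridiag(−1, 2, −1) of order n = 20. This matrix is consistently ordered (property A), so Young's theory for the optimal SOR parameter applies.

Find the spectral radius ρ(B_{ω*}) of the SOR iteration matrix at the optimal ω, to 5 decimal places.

ρ_SOR = 0.74058

spectrum of D⁻¹(L+U) = {cos(kπ/21) : 1≤k≤20}; ρ_J = cos(π/21) = 0.98883.
root = sin(π/21) = 0.149042  (since 1−cos² = sin²).
[ω*] 2 ÷ (1 + 0.149042) = 2 ÷ 1.149042 = 1.74058.
ρ_SOR = ω* − 1 = 1.74058 − 1 = 0.74058.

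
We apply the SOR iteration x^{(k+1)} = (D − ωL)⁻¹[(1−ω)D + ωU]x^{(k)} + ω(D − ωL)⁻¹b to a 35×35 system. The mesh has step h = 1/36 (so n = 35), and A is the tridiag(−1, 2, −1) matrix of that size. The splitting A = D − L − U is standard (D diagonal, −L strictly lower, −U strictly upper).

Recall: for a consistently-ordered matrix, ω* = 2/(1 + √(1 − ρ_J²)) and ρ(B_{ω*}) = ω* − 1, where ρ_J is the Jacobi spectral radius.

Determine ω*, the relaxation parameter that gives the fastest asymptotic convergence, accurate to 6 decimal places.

spectrum of D⁻¹(L+U) = {cos(kπ/36) : 1≤k≤35}; ρ_J = cos(π/36) = 0.996195.
root = sin(π/36) = 0.0871557  (since 1−cos² = sin²).
ω* = 2/(1+0.0871557) = 1.839663
ρ_SOR = ω* − 1 ≈ 0.839663.

ω* = 1.839663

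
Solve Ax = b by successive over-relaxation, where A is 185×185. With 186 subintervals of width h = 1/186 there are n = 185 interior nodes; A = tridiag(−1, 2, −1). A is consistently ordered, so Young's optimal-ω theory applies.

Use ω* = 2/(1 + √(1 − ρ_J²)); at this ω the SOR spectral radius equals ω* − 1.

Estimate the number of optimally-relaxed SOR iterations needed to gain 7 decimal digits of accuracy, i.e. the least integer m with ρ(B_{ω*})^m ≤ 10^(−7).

ρ_J = max_k |cos(kπ/186)| = cos(π/186) = 0.9998574
√(1−ρ_J²) = |sin(π/186)| = 0.0168895
ω* = 2/(1 + 0.0168895) = 2/1.0168895 = 1.9667820.
ρ_SOR = ω* − 1 ≈ 0.9667820.
For 7 digits: m = 7·ln10 / (−ln 0.9667820) = 16.1181/0.0337822 = 477.118; round up → m = 478.

m = 478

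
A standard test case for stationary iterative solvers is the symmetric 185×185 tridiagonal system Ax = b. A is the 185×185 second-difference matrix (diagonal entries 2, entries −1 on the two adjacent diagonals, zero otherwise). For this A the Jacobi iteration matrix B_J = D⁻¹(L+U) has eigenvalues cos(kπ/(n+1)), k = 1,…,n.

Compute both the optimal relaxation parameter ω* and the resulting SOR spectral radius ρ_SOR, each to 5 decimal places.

spectrum of D⁻¹(L+U) = {cos(kπ/186) : 1≤k≤185}; ρ_J = cos(π/186) = 0.99986.
√(1 − cos²(π/186)) = sin(π/186) ≈ 0.016889.
Then 2/(1+√(1−ρ_J²)) = 2/(1+0.016889); ω* = 2/1.016889 = 1.96678.
[ρ_SOR] ω* − 1 = 0.96678.

ω* = 1.96678, ρ_SOR = 0.96678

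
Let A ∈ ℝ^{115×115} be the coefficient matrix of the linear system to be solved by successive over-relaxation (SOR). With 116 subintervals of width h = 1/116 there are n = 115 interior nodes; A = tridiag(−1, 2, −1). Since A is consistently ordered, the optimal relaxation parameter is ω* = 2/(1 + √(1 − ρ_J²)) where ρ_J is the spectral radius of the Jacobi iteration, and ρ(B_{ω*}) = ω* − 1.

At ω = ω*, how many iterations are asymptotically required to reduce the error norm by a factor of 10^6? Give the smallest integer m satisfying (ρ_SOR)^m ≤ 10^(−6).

B_J for the 115×115 system has eigenvalues cos(kπ/116); ρ_J = cos(π/116) = 0.9996333.
root = sin(π/116) = 0.0270794  (since 1−cos² = sin²).
[ω*] 2 ÷ (1 + 0.0270794) = 2 ÷ 1.0270794 = 1.9472691.
ρ(B_{ω*}) = ω*−1 = 0.9472691
For 6 digits: m = 6·ln10 / (−ln 0.9472691) = 13.8155/0.0541721 = 255.030; round up → m = 256.

m = 256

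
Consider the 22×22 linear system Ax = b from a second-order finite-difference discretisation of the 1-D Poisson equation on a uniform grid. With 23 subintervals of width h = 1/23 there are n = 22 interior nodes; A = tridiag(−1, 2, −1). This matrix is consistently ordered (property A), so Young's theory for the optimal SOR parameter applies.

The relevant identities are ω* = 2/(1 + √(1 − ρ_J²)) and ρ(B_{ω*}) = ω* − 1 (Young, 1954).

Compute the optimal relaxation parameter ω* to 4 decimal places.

ω* = 1.7603

n=22: λ(B_J) = 1 − λ(A)/2 = cos(kπ/23); k=1 gives ρ_J = 0.9907.
1 − cos²(π/23) = sin²(π/23) ⇒ √(1−ρ_J²) = sin(π/23) = 0.13617.
[ω*] 2 ÷ (1 + 0.13617) = 2 ÷ 1.13617 = 1.7603.
ρ_SOR = ω* − 1 ≈ 0.7603.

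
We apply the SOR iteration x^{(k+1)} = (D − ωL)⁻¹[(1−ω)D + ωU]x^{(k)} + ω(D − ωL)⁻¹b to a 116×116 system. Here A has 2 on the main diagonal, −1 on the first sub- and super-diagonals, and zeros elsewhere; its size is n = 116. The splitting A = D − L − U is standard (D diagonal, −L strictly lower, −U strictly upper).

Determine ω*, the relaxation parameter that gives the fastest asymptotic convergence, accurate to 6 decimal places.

ω* = 1.947708

½·tridiag(1,0,1) at n=116: λ_k = cos(kπ/117); max |λ| at k=1 ⇒ ρ_J = cos(π/117) ≈ 0.999640.
1 − cos²(π/117) = sin²(π/117) ⇒ √(1−ρ_J²) = sin(π/117) = 0.0268480.
ω* = 2 / (1 + 0.0268480) = 2 / 1.0268480 ≈ 1.947708.
[ρ_SOR] ω* − 1 = 0.947708.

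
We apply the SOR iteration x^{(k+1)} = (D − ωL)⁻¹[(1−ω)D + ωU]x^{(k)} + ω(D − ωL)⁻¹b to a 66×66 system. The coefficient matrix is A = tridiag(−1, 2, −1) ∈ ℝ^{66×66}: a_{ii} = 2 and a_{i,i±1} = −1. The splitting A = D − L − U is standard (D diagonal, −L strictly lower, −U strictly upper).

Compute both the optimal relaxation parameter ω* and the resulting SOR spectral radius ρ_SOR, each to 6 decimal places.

ω* = 1.910453, ρ_SOR = 0.910453

spectrum of D⁻¹(L+U) = {cos(kπ/67) : 1≤k≤66}; ρ_J = cos(π/67) = 0.998901.
1 − cos²(π/67) = sin²(π/67) ⇒ √(1−ρ_J²) = sin(π/67) = 0.0468723.
Then 2/(1+√(1−ρ_J²)) = 2/(1+0.0468723); ω* = 2/1.0468723 = 1.910453.
Hence ρ(B_{ω*}) = 1.910453 − 1 = 0.910453.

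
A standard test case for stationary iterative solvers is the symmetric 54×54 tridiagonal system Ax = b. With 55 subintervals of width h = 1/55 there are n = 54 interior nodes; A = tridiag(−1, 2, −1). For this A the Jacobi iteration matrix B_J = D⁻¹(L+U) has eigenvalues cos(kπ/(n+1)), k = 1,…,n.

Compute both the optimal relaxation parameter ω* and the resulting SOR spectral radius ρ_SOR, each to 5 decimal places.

ω* = 1.89199, ρ_SOR = 0.89199

B_J for the 54×54 system has eigenvalues cos(kπ/55); ρ_J = cos(π/55) = 0.99837.
√(1−ρ_J²) simplifies to sin(π/55) = 0.057089.
Then 2/(1+√(1−ρ_J²)) = 2/(1+0.057089); ω* = 2/1.057089 = 1.89199.
ρ_SOR = ω* − 1 = 1.89199 − 1 = 0.89199.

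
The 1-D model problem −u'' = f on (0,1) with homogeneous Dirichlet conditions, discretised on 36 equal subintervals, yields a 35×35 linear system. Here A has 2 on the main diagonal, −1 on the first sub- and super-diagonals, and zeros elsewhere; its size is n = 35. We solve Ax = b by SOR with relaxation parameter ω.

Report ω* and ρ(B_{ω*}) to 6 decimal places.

B_J for the 35×35 system has eigenvalues cos(kπ/36); ρ_J = cos(π/36) = 0.996195.
root = sin(π/36) = 0.0871557  (since 1−cos² = sin²).
[ω*] 2 ÷ (1 + 0.0871557) = 2 ÷ 1.0871557 = 1.839663.
and ρ(B_{ω*}) = 1.839663 − 1 = 0.839663.

ω* = 1.839663, ρ_SOR = 0.839663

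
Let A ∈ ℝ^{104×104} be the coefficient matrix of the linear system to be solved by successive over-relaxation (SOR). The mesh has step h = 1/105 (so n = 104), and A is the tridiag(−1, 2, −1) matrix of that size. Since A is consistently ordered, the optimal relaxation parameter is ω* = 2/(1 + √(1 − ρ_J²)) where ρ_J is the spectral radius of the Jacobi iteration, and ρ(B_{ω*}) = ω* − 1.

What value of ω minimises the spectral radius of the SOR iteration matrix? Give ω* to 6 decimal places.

With n=104, ρ(Jacobi) = cos(π/105) = 0.999552.
1 − cos²(π/105) = sin²(π/105) ⇒ √(1−ρ_J²) = sin(π/105) = 0.0299155.
Young: ω* = 2/(1+√(1−ρ_J²)) = 2/(1+0.0299155) = 2/1.0299155 = 1.941907.
[ρ_SOR] ω* − 1 = 0.941907.

ω* = 1.941907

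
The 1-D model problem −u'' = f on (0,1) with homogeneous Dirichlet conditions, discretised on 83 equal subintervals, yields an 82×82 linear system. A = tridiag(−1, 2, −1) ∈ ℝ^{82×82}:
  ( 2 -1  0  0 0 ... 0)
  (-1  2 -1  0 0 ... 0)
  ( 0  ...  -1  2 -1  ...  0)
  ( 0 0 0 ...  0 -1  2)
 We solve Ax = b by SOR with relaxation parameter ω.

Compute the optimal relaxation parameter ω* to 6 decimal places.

ω* = 1.927077

B_J for the 82×82 system has eigenvalues cos(kπ/83); ρ_J = cos(π/83) = 0.999284.
root = sin(π/83) = 0.0378415  (since 1−cos² = sin²).
Then 2/(1+√(1−ρ_J²)) = 2/(1+0.0378415); ω* = 2/1.0378415 = 1.927077.
ρ(B_{ω*}) = ω*−1 = 0.927077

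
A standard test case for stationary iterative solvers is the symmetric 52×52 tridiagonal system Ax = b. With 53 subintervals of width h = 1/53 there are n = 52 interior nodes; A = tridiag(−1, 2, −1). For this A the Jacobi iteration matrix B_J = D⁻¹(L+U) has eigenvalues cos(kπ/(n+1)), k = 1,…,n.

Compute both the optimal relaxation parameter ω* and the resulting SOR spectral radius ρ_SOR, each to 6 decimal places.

ω* = 1.888145, ρ_SOR = 0.888145

[ρ_J] n=52: ρ(B_J) = cos(π/(n+1)) = cos(π/53) = 0.998244.
root = sin(π/53) = 0.0592406  (since 1−cos² = sin²).
ω* = 2 / (1 + 0.0592406) = 2 / 1.0592406 ≈ 1.888145.
ρ_SOR = ω* − 1 ≈ 0.888145.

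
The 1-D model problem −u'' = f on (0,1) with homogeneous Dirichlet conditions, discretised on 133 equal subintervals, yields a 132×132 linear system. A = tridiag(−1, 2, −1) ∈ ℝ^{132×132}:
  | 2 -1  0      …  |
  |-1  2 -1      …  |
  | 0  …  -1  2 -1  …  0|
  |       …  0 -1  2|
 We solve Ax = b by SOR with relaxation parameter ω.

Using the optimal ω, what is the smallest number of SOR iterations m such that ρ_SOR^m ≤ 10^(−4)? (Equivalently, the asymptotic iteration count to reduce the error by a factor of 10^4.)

spectrum of D⁻¹(L+U) = {cos(kπ/133) : 1≤k≤132}; ρ_J = cos(π/133) = 0.9997210.
√(1 − cos²(π/133)) = sin(π/133) ≈ 0.0236188.
So ω* = 2/1.0236188 = 1.9538524 (Young).
and ρ(B_{ω*}) = 1.9538524 − 1 = 0.9538524.
Need (0.9538524)^m ≤ 10^(−4): m ≥ 4·ln10/|ln 0.9538524| = 9.21034/0.0472463 = 194.943 ⇒ m = 195.

m = 195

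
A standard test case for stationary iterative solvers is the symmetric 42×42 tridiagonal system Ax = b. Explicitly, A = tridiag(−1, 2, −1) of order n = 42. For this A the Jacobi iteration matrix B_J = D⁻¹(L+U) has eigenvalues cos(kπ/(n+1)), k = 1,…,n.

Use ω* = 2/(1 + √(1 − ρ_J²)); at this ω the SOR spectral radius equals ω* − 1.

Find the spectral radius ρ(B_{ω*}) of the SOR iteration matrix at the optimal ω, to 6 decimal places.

ρ_SOR = 0.863941

With n=42, ρ(Jacobi) = cos(π/43) = 0.997332.
√(1 − cos²(π/43)) = sin(π/43) ≈ 0.0729953.
Then 2/(1+√(1−ρ_J²)) = 2/(1+0.0729953); ω* = 2/1.0729953 = 1.863941.
At ω = 1.863941 every |λ(B_ω)| = ω−1, so ρ_SOR = 0.863941.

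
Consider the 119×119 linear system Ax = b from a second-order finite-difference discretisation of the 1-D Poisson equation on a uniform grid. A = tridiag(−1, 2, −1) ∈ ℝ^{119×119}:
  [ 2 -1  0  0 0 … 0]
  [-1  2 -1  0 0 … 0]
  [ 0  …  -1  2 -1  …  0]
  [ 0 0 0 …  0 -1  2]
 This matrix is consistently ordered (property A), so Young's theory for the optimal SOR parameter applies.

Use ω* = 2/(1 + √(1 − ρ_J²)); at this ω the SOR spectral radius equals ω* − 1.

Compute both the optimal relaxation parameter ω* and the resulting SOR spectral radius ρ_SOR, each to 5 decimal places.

ω* = 1.94898, ρ_SOR = 0.94898

ρ_J = max_k |cos(kπ/120)| = cos(π/120) = 0.99966
root = sin(π/120) = 0.026177  (since 1−cos² = sin²).
Young: ω* = 2/(1+√(1−ρ_J²)) = 2/(1+0.026177) = 2/1.026177 = 1.94898.
and ρ(B_{ω*}) = 1.94898 − 1 = 0.94898.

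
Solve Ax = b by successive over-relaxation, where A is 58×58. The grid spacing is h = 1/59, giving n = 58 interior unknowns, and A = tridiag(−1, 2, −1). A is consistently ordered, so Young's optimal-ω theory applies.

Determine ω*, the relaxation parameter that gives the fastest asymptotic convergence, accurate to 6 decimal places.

With n=58, ρ(Jacobi) = cos(π/59) = 0.998583.
root = sin(π/59) = 0.0532222  (since 1−cos² = sin²).
[ω*] 2 ÷ (1 + 0.0532222) = 2 ÷ 1.0532222 = 1.898935.
[ρ_SOR] ω* − 1 = 0.898935.

ω* = 1.898935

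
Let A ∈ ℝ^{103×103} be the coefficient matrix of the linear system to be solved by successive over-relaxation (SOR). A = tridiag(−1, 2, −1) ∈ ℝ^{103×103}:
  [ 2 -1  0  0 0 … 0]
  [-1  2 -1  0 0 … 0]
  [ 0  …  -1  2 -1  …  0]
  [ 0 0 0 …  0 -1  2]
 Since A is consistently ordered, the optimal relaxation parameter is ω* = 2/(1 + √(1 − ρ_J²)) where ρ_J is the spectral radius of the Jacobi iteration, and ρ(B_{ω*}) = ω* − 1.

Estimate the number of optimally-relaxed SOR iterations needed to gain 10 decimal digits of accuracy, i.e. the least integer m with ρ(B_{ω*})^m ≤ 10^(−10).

spectrum of D⁻¹(L+U) = {cos(kπ/104) : 1≤k≤103}; ρ_J = cos(π/104) = 0.9995438.
1 − cos²(π/104) = sin²(π/104) ⇒ √(1−ρ_J²) = sin(π/104) = 0.0302030.
ω* = 2/(1 + 0.0302030) = 2/1.0302030 = 1.9413650.
and ρ(B_{ω*}) = 1.9413650 − 1 = 0.9413650.
m ≥ 10·ln10 / (−ln 0.9413650) = 381.070; smallest integer m = 382.

m = 382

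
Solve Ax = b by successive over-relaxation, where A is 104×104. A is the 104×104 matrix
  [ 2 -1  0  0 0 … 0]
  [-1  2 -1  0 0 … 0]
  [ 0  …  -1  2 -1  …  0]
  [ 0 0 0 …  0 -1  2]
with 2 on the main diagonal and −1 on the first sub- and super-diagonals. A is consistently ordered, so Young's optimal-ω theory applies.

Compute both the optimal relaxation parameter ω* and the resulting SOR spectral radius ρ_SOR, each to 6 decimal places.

ω* = 1.941907, ρ_SOR = 0.941907

½·tridiag(1,0,1) at n=104: λ_k = cos(kπ/105); max |λ| at k=1 ⇒ ρ_J = cos(π/105) ≈ 0.999552.
√(1−ρ_J²) = |sin(π/105)| = 0.0299155
Young: ω* = 2/(1+√(1−ρ_J²)) = 2/(1+0.0299155) = 2/1.0299155 = 1.941907.
ρ(B_{ω*}) = ω*−1 = 0.941907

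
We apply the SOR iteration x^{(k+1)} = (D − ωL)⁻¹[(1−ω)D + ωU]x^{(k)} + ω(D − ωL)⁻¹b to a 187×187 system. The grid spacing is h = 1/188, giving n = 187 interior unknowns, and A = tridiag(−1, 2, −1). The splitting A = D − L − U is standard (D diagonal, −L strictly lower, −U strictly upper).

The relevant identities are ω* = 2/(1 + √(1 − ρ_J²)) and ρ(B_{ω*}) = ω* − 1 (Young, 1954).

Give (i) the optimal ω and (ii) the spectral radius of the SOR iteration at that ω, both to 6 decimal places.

ω* = 1.967130, ρ_SOR = 0.967130

B_J for the 187×187 system has eigenvalues cos(kπ/188); ρ_J = cos(π/188) = 0.999860.
√(1 − cos²(π/188)) = sin(π/188) ≈ 0.0167098.
ω* = 2 / (1 + 0.0167098) = 2 / 1.0167098 ≈ 1.967130.
and ρ(B_{ω*}) = 1.967130 − 1 = 0.967130.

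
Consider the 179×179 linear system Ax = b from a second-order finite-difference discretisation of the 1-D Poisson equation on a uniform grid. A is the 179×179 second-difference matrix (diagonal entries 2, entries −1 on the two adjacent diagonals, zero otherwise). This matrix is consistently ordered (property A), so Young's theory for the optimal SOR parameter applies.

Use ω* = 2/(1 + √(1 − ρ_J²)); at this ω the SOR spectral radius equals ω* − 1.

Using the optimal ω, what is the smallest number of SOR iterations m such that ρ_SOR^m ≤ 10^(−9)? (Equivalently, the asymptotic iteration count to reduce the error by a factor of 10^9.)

½·tridiag(1,0,1) at n=179: λ_k = cos(kπ/180); max |λ| at k=1 ⇒ ρ_J = cos(π/180) ≈ 0.9998477.
√(1−ρ_J²) simplifies to sin(π/180) = 0.0174524.
ω* = 2/(1 + 0.0174524) = 2/1.0174524 = 1.9656939.
and ρ(B_{ω*}) = 1.9656939 − 1 = 0.9656939.
Need (0.9656939)^m ≤ 10^(−9): m ≥ 9·ln10/|ln 0.9656939| = 20.7233/0.0349084 = 593.648 ⇒ m = 594.

m = 594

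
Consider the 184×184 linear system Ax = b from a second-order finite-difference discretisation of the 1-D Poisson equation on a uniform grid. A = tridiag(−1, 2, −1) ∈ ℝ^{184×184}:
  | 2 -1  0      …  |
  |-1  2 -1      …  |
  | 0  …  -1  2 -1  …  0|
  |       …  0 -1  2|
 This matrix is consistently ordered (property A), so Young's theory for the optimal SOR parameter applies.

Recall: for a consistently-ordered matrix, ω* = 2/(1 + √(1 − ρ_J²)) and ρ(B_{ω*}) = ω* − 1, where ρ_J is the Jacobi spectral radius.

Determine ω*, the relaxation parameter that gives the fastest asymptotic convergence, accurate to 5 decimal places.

ω* = 1.96661

ρ_J = max_k |cos(kπ/185)| = cos(π/185) = 0.99986
root = sin(π/185) = 0.016981  (since 1−cos² = sin²).
Young: ω* = 2/(1+√(1−ρ_J²)) = 2/(1+0.016981) = 2/1.016981 = 1.96661.
and ρ(B_{ω*}) = 1.96661 − 1 = 0.96661.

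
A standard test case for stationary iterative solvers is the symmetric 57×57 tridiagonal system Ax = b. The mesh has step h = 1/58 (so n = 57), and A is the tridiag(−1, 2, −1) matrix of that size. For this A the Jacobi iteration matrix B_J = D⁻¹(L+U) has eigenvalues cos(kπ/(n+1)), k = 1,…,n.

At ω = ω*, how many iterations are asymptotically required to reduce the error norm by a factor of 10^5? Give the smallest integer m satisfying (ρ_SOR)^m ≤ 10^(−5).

m = 107

[ρ_J] n=57: ρ(B_J) = cos(π/(n+1)) = cos(π/58) = 0.9985334.
1 − cos²(π/58) = sin²(π/58) ⇒ √(1−ρ_J²) = sin(π/58) = 0.0541389.
ω* = 2/(1 + 0.0541389) = 2/1.0541389 = 1.8972832.
and ρ(B_{ω*}) = 1.8972832 − 1 = 0.8972832.
(0.8972832)^m ≤ 10^{−5}  ⇒  m·ln(0.8972832) ≤ −5·ln10  ⇒  m ≥ 106.223  ⇒  m = 107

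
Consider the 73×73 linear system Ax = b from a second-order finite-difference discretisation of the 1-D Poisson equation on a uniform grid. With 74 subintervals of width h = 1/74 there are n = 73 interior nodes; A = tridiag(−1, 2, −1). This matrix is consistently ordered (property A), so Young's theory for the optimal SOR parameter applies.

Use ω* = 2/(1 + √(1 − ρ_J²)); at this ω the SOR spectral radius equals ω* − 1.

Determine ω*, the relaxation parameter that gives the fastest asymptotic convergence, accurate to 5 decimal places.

½·tridiag(1,0,1) at n=73: λ_k = cos(kπ/74); max |λ| at k=1 ⇒ ρ_J = cos(π/74) ≈ 0.99910.
root = sin(π/74) = 0.042441  (since 1−cos² = sin²).
[ω*] 2 ÷ (1 + 0.042441) = 2 ÷ 1.042441 = 1.91857.
Hence ρ(B_{ω*}) = 1.91857 − 1 = 0.91857.

ω* = 1.91857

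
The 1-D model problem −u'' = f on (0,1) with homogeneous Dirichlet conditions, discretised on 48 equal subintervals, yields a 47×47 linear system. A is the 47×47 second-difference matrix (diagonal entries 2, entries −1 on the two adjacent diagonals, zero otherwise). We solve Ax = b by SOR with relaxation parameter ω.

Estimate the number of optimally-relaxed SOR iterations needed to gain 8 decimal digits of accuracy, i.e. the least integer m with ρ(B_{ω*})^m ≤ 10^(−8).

½·tridiag(1,0,1) at n=47: λ_k = cos(kπ/48); max |λ| at k=1 ⇒ ρ_J = cos(π/48) ≈ 0.9978589.
√(1−ρ_J²) = |sin(π/48)| = 0.0654031
ω* = 2/(1+0.0654031) = 1.8772237
ρ(B_{ω*}) = ω*−1 = 0.8772237
8·ln10 = 18.4207; −ln(0.8772237) = 0.130993; m = ⌈18.4207/0.130993⌉ = ⌈140.624⌉ = 141.

m = 141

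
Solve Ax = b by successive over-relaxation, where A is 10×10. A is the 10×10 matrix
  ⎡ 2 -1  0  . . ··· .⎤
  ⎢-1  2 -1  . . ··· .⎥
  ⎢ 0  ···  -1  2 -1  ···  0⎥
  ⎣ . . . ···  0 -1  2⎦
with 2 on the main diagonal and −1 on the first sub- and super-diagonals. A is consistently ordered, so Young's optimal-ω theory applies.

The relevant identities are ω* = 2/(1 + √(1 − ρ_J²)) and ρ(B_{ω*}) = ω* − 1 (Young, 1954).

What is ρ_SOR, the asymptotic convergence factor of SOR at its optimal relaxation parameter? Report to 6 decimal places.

[ρ_J] n=10: ρ(B_J) = cos(π/(n+1)) = cos(π/11) = 0.959493.
root = sin(π/11) = 0.2817326  (since 1−cos² = sin²).
So ω* = 2/1.2817326 = 1.560388 (Young).
and ρ(B_{ω*}) = 1.560388 − 1 = 0.560388.

ρ_SOR = 0.560388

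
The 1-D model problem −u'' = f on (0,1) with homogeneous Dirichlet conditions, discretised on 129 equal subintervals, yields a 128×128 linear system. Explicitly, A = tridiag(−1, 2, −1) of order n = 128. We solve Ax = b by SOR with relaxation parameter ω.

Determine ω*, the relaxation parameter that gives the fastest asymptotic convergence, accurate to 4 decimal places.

ω* = 1.9525

[ρ_J] n=128: ρ(B_J) = cos(π/(n+1)) = cos(π/129) = 0.9997.
√(1−ρ_J²) = |sin(π/129)| = 0.02435
Then 2/(1+√(1−ρ_J²)) = 2/(1+0.02435); ω* = 2/1.02435 = 1.9525.
and ρ(B_{ω*}) = 1.9525 − 1 = 0.9525.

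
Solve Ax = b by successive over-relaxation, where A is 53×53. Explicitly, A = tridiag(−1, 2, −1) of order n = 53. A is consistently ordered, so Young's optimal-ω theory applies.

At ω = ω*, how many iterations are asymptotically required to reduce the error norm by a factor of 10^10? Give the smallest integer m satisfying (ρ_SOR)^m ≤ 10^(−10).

m = 198

n=53: λ(B_J) = 1 − λ(A)/2 = cos(kπ/54); k=1 gives ρ_J = 0.9983082.
√(1−ρ_J²) simplifies to sin(π/54) = 0.0581448.
ω* = 2/(1 + 0.0581448) = 2/1.0581448 = 1.8901005.
[ρ_SOR] ω* − 1 = 0.8901005.
10·ln10 = 23.0259; −ln(0.8901005) = 0.116421; m = ⌈23.0259/0.116421⌉ = ⌈197.781⌉ = 198.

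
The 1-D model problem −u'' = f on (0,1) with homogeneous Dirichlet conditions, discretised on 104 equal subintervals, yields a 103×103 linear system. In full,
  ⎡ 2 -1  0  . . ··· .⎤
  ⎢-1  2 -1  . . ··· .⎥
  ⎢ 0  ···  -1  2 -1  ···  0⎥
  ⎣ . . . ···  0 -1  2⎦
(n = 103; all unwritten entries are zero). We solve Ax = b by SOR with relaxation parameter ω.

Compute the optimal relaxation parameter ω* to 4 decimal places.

½·tridiag(1,0,1) at n=103: λ_k = cos(kπ/104); max |λ| at k=1 ⇒ ρ_J = cos(π/104) ≈ 0.9995.
√(1−ρ_J²) = |sin(π/104)| = 0.03020
[ω*] 2 ÷ (1 + 0.03020) = 2 ÷ 1.03020 = 1.9414.
ρ_SOR = ω* − 1 ≈ 0.9414.

ω* = 1.9414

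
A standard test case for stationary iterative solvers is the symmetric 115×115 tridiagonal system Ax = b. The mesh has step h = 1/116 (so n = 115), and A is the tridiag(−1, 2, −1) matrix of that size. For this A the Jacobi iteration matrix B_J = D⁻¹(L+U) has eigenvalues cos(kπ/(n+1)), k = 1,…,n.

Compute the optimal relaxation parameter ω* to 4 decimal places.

spectrum of D⁻¹(L+U) = {cos(kπ/116) : 1≤k≤115}; ρ_J = cos(π/116) = 0.9996.
1 − cos²(π/116) = sin²(π/116) ⇒ √(1−ρ_J²) = sin(π/116) = 0.02708.
So ω* = 2/1.02708 = 1.9473 (Young).
At ω = 1.9473 every |λ(B_ω)| = ω−1, so ρ_SOR = 0.9473.

ω* = 1.9473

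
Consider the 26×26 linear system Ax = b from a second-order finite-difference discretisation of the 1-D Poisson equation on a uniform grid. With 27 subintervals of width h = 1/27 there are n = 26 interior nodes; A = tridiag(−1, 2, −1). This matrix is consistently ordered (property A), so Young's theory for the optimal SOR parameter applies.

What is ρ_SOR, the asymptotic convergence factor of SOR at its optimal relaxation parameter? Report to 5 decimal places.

[ρ_J] n=26: ρ(B_J) = cos(π/(n+1)) = cos(π/27) = 0.99324.
1 − cos²(π/27) = sin²(π/27) ⇒ √(1−ρ_J²) = sin(π/27) = 0.116093.
ω* = 2/(1+0.116093) = 1.79197
Hence ρ(B_{ω*}) = 1.79197 − 1 = 0.79197.

ρ_SOR = 0.79197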